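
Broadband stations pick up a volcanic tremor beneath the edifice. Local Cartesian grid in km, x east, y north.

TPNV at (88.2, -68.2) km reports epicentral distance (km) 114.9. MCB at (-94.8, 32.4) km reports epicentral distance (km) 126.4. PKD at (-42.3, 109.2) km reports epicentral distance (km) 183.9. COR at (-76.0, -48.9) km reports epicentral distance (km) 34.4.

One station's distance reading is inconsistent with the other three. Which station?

Solve using three stations at a time. Using TPNV, MCB, PKD (subtract circle equations pairwise → linear system) gives (x, y) ≈ (-26.6, -74.0).
Distances from that point to each station vs reported:
  TPNV: calculated 114.9 vs reported 114.9 → residual 0.0 km
  MCB: calculated 126.4 vs reported 126.4 → residual 0.0 km
  PKD: calculated 183.9 vs reported 183.9 → residual 0.0 km
  COR: calculated 55.4 vs reported 34.4 → residual 21.0 km
TPNV, MCB, PKD are mutually consistent (residuals ≈ 0); COR is off by 21.0 km.

COR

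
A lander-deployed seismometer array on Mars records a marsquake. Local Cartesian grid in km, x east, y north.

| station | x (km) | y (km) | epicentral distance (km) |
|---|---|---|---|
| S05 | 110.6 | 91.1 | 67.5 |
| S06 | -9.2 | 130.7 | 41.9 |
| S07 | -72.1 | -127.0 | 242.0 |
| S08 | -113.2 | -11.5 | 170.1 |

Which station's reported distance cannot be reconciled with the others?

Solve using three stations at a time. Using S06, S07, S08 (subtract circle equations pairwise → linear system) gives (x, y) ≈ (16.9, 98.0).
Distances from that point to each station vs reported:
  S05: calculated 93.9 vs reported 67.5 → residual 26.4 km
  S06: calculated 41.9 vs reported 41.9 → residual 0.0 km
  S07: calculated 242.0 vs reported 242.0 → residual 0.0 km
  S08: calculated 170.1 vs reported 170.1 → residual 0.0 km
S06, S07, S08 are mutually consistent (residuals ≈ 0); S05 is off by 26.4 km.

S05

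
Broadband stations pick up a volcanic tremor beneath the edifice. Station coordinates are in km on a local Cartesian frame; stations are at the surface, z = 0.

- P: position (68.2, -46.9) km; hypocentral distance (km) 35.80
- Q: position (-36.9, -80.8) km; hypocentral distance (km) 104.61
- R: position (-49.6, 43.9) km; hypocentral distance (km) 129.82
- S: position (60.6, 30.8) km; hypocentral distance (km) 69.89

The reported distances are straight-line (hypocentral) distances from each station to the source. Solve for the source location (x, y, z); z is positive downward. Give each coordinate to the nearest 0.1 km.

(51.5, -32.5, 28.2)

Each station gives a sphere (x−x_i)² + (y−y_i)² + z² = d_i² (stations at z=0).
Subtracting the P sphere from Q and R: z² cancels, leaving linear equations in x and y:
-210.2 x − 67.8 y = -8622.21
-235.6 x + 181.6 y = -18035.07
Solving: x ≈ 51.501, y ≈ -32.497 km (keep extra digits for the depth step; rounded: 51.5, -32.5).
Then from the P sphere: z² = 35.80² − (x − 68.2)² − (y + 46.9)² with x = 51.501, y = -32.497, so z ≈ 28.202 ≈ 28.2 km.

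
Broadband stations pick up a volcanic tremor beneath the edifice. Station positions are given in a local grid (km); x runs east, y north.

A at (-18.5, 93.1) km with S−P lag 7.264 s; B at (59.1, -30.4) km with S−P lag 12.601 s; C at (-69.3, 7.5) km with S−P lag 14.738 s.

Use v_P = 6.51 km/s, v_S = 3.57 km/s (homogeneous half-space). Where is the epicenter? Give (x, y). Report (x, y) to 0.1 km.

Distance from S−P lag: d = Δt · v_P v_S / (v_P − v_S) = Δt · (6.51·3.57)/(6.51−3.57) ≈ 7.9050·Δt.
So d_A = 57.42, d_B = 99.61, d_C = 116.50 km.
Circle about each station: (x + 18.5)² + (y − 93.1)² = 57.42²; (x − 59.1)² + (y + 30.4)² = 99.61²; (x + 69.3)² + (y − 7.5)² = 116.50².
Subtracting pairs of circle equations eliminates x²+y² and gives linear equations (the radical axes):
155.2 x − 247.0 y = -11217.99
-101.6 x − 171.2 y = -14426.31
Solving the 2×2 system: x ≈ 31.8, y ≈ 65.4 km.

x ≈ 31.8 km, y ≈ 65.4 km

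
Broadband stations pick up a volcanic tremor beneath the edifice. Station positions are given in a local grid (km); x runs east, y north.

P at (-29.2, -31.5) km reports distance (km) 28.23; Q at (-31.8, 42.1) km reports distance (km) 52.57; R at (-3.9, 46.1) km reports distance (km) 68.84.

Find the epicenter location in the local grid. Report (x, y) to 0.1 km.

-45.7 km east, -8.6 km north

Circle about each station: (x + 29.2)² + (y + 31.5)² = 28.23²; (x + 31.8)² + (y − 42.1)² = 52.57²; (x + 3.9)² + (y − 46.1)² = 68.84².
Subtracting the P equation from the Q and R equations removes the quadratic terms:
-5.2 x + 147.2 y = -1027.91
50.6 x + 155.2 y = -3646.48
Solving the 2×2 system: x ≈ -45.7, y ≈ -8.6 km.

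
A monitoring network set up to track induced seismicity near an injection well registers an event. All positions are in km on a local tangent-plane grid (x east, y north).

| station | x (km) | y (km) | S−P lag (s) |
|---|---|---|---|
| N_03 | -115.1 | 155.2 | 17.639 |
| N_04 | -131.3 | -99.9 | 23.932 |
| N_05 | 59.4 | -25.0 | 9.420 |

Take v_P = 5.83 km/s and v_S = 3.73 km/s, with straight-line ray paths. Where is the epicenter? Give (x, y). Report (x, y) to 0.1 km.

47.4 km east, 71.8 km north

Distance from S−P lag: d = Δt · v_P v_S / (v_P − v_S) = Δt · (5.83·3.73)/(5.83−3.73) ≈ 10.3552·Δt.
So d_N_03 = 182.66, d_N_04 = 247.82, d_N_05 = 97.55 km.
Circle about each station: (x + 115.1)² + (y − 155.2)² = 182.66²; (x + 131.3)² + (y + 99.9)² = 247.82²; (x − 59.4)² + (y + 25.0)² = 97.55².
Subtracting pairs of circle equations eliminates x²+y² and gives linear equations (the radical axes):
-32.4 x − 510.2 y = -38165.43
349.0 x − 360.4 y = -9333.02
Solving the 2×2 system: x ≈ 47.4, y ≈ 71.8 km.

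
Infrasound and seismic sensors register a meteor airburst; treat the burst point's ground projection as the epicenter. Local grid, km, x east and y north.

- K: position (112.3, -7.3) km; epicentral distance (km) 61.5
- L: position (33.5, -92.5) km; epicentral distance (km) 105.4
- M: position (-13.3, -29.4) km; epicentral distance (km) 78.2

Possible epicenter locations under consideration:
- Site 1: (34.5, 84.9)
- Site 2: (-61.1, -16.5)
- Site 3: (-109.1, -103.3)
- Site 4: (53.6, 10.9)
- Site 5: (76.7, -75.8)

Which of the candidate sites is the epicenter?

Site 4

For each candidate, compare |candidate − station| to the reported distance:
Site 1: residuals K 59.1, L 72.0, M 45.7 → max 72.0 km
Site 2: residuals K 112.1, L 15.9, M 28.7 → max 112.1 km
Site 3: residuals K 179.8, L 37.6, M 42.8 → max 179.8 km
Site 4: residuals K 0.0, L 0.1, M 0.1 → max 0.1 km
Site 5: residuals K 15.7, L 59.1, M 23.1 → max 59.1 km
Only Site 4 has all residuals ≈ 0.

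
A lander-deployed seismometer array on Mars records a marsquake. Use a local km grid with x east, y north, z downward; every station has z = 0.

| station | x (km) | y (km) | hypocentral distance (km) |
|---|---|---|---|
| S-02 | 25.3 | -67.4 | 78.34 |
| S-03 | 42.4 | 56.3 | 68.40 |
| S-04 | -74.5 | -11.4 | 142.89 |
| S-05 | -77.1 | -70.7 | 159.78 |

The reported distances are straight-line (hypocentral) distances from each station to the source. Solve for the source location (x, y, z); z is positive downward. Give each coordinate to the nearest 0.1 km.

Each station gives a sphere (x−x_i)² + (y−y_i)² + z² = d_i² (stations at z=0).
Subtracting the S-02 sphere from S-03 and S-04: z² cancels, leaving linear equations in x and y:
34.2 x + 247.4 y = 1243.20
-199.6 x + 112.0 y = -13783.04
Solving: x ≈ 66.699, y ≈ -4.195 km (keep extra digits for the depth step; rounded: 66.7, -4.2).
Then from the S-02 sphere: z² = 78.34² − (x − 25.3)² − (y + 67.4)² with x = 66.699, y = -4.195, so z ≈ 20.698 ≈ 20.7 km.

(66.7, -4.2, 20.7)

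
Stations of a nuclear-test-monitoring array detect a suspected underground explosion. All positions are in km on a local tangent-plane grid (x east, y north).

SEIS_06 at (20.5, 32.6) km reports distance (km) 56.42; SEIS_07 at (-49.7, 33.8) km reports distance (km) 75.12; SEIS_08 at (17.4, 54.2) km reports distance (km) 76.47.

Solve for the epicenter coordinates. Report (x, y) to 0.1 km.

Circle about each station: (x − 20.5)² + (y − 32.6)² = 56.42²; (x + 49.7)² + (y − 33.8)² = 75.12²; (x − 17.4)² + (y − 54.2)² = 76.47².
Subtracting the SEIS_06 equation from the SEIS_07 and SEIS_08 equations removes the quadratic terms:
-140.4 x + 2.4 y = -330.28
-6.2 x + 43.2 y = -907.05
Solving the 2×2 system: x ≈ 2.0, y ≈ -20.7 km.
Check against SEIS_06 (with the unrounded x, y): √((x − 20.5)²+(y − 32.6)²) = 56.43 ≈ 56.42 km. ✓

x ≈ 2.0 km, y ≈ -20.7 km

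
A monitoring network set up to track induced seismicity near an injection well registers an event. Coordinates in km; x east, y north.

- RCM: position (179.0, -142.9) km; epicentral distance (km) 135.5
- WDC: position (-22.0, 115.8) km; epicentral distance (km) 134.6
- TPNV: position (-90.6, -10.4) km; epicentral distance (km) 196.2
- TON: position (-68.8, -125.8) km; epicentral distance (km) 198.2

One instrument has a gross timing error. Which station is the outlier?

Solve using three stations at a time. Using RCM, TPNV, TON (subtract circle equations pairwise → linear system) gives (x, y) ≈ (104.5, -29.9).
Distances from that point to each station vs reported:
  RCM: calculated 135.4 vs reported 135.5 → residual 0.1 km
  WDC: calculated 193.0 vs reported 134.6 → residual 58.4 km
  TPNV: calculated 196.1 vs reported 196.2 → residual 0.1 km
  TON: calculated 198.1 vs reported 198.2 → residual 0.1 km
RCM, TPNV, TON are mutually consistent (residuals ≈ 0); WDC is off by 58.4 km.

WDC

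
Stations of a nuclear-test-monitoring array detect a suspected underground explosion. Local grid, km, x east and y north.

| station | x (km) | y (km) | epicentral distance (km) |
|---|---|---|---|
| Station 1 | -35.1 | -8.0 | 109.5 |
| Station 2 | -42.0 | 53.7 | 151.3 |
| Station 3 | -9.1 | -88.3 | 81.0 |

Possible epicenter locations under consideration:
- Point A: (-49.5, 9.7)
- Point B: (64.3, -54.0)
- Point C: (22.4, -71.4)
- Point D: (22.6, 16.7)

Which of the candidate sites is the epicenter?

Point B

For each candidate, compare |candidate − station| to the reported distance:
Point A: residuals Station 1 86.7, Station 2 106.7, Station 3 25.0 → max 106.7 km
Point B: residuals Station 1 0.0, Station 2 0.0, Station 3 0.0 → max 0.0 km
Point C: residuals Station 1 23.9, Station 2 10.6, Station 3 45.3 → max 45.3 km
Point D: residuals Station 1 46.7, Station 2 76.9, Station 3 28.7 → max 76.9 km
Only Point B has all residuals ≈ 0.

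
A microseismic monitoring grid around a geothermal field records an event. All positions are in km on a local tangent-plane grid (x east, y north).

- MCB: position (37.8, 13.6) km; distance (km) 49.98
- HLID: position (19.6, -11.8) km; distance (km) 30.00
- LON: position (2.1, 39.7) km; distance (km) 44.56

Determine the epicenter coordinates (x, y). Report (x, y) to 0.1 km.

Circle about each station: (x − 37.8)² + (y − 13.6)² = 49.98²; (x − 19.6)² + (y + 11.8)² = 30.00²; (x − 2.1)² + (y − 39.7)² = 44.56².
Subtracting the MCB equation from the HLID and LON equations removes the quadratic terms:
-36.4 x − 50.8 y = 507.60
-71.4 x + 52.2 y = 479.11
Solving the 2×2 system: x ≈ -9.2, y ≈ -3.4 km.

x ≈ -9.2 km, y ≈ -3.4 km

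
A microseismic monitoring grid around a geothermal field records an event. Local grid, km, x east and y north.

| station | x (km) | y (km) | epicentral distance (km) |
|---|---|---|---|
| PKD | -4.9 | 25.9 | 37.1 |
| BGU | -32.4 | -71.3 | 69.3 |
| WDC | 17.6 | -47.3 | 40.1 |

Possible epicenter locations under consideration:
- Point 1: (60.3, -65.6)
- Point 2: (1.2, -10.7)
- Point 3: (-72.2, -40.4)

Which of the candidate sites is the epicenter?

Point 2

For each candidate, compare |candidate − station| to the reported distance:
Point 1: residuals PKD 75.3, BGU 23.6, WDC 6.4 → max 75.3 km
Point 2: residuals PKD 0.0, BGU 0.0, WDC 0.0 → max 0.0 km
Point 3: residuals PKD 57.4, BGU 18.9, WDC 50.0 → max 57.4 km
Only Point 2 has all residuals ≈ 0.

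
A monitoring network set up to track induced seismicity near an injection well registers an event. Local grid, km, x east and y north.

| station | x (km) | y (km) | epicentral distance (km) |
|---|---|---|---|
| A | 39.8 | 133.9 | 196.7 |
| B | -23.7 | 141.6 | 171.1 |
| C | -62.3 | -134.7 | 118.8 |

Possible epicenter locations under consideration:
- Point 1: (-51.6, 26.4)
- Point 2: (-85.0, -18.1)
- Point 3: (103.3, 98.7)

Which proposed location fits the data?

Point 2

For each candidate, compare |candidate − station| to the reported distance:
Point 1: residuals A 55.6, B 52.6, C 42.7 → max 55.6 km
Point 2: residuals A 0.0, B 0.0, C 0.0 → max 0.0 km
Point 3: residuals A 124.1, B 37.0, C 167.4 → max 167.4 km
Only Point 2 has all residuals ≈ 0.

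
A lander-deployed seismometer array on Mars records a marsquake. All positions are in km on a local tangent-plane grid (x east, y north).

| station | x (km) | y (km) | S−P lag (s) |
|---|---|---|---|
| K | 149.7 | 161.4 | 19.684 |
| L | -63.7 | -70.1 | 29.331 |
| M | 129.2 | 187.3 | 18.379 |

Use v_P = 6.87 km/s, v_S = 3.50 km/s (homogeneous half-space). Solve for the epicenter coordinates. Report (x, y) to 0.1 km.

(14.3, 124.1)

Distance from S−P lag: d = Δt · v_P v_S / (v_P − v_S) = Δt · (6.87·3.50)/(6.87−3.50) ≈ 7.1350·Δt.
So d_K = 140.45, d_L = 209.28, d_M = 131.13 km.
Circle about each station: (x − 149.7)² + (y − 161.4)² = 140.45²; (x + 63.7)² + (y + 70.1)² = 209.28²; (x − 129.2)² + (y − 187.3)² = 131.13².
Subtracting the K equation from the L and M equations removes the quadratic terms:
-426.8 x − 463.0 y = -63560.27
-41.0 x + 51.8 y = 5845.01
Solving the 2×2 system: x ≈ 14.3, y ≈ 124.1 km.
Check against K (with the unrounded x, y): √((x − 149.7)²+(y − 161.4)²) = 140.47 ≈ 140.45 km. ✓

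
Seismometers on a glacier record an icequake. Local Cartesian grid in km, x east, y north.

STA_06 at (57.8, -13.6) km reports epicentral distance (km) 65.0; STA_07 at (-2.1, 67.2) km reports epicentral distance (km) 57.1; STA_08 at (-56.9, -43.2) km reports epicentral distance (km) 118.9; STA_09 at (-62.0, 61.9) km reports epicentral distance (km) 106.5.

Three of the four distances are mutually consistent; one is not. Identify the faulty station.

STA_06

Solve using three stations at a time. Using STA_07, STA_08, STA_09 (subtract circle equations pairwise → linear system) gives (x, y) ≈ (38.7, 27.4).
Distances from that point to each station vs reported:
  STA_06: calculated 45.2 vs reported 65.0 → residual 19.8 km
  STA_07: calculated 57.0 vs reported 57.1 → residual 0.1 km
  STA_08: calculated 118.8 vs reported 118.9 → residual 0.1 km
  STA_09: calculated 106.4 vs reported 106.5 → residual 0.1 km
STA_07, STA_08, STA_09 are mutually consistent (residuals ≈ 0); STA_06 is off by 19.8 km.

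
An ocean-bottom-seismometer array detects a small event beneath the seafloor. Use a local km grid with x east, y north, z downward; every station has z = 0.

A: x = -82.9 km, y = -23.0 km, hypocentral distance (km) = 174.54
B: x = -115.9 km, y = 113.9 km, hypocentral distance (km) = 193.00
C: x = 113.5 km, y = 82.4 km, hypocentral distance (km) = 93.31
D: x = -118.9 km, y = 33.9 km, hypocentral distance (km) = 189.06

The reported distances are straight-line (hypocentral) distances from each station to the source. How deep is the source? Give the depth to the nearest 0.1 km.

Each station gives a sphere (x−x_i)² + (y−y_i)² + z² = d_i² (stations at z=0).
Subtracting the A sphere from B and C: z² cancels, leaving linear equations in x and y:
-66.0 x + 273.8 y = 12219.82
392.8 x + 210.8 y = 34028.06
Solving: x ≈ 55.499, y ≈ 58.009 km (keep extra digits for the depth step; rounded: 55.5, 58.0).
Then from the A sphere: z² = 174.54² − (x + 82.9)² − (y + 23.0)² with x = 55.499, y = 58.009, so z ≈ 68.902 ≈ 68.9 km.

depth ≈ 68.9 km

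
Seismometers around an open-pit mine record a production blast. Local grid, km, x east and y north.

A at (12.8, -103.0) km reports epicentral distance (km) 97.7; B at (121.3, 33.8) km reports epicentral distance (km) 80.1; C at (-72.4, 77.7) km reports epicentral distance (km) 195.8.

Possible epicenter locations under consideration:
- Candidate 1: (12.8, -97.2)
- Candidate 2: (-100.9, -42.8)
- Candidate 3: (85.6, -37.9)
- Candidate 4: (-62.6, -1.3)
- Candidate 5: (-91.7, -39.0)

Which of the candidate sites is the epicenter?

For each candidate, compare |candidate − station| to the reported distance:
Candidate 1: residuals A 91.9, B 90.0, C 1.3 → max 91.9 km
Candidate 2: residuals A 31.0, B 154.9, C 72.0 → max 154.9 km
Candidate 3: residuals A 0.0, B 0.0, C 0.0 → max 0.0 km
Candidate 4: residuals A 28.9, B 107.1, C 116.2 → max 116.2 km
Candidate 5: residuals A 24.8, B 145.0, C 77.5 → max 145.0 km
Only Candidate 3 has all residuals ≈ 0.

Candidate 3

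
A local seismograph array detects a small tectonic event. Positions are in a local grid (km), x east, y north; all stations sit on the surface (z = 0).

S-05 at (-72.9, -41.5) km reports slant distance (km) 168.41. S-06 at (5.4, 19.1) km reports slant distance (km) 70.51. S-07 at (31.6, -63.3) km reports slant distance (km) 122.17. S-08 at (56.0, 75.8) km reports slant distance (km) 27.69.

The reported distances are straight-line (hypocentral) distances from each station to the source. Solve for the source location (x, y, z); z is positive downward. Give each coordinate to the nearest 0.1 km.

(65.7, 53.3, 12.9)

Each station gives a sphere (x−x_i)² + (y−y_i)² + z² = d_i² (stations at z=0).
Subtracting the S-05 sphere from S-06 and S-07: z² cancels, leaving linear equations in x and y:
156.6 x + 121.2 y = 16747.58
209.0 x − 43.6 y = 11405.21
Solving: x ≈ 65.690, y ≈ 53.304 km (keep extra digits for the depth step; rounded: 65.7, 53.3).
Then from the S-05 sphere: z² = 168.41² − (x + 72.9)² − (y + 41.5)² with x = 65.690, y = 53.304, so z ≈ 12.921 ≈ 12.9 km.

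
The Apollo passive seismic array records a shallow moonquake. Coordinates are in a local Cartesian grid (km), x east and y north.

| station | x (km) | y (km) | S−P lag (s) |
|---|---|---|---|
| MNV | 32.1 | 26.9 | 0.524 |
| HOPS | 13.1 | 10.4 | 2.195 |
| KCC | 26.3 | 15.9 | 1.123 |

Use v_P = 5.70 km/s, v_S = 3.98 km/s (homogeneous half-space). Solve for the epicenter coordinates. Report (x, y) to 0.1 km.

Distance from S−P lag: d = Δt · v_P v_S / (v_P − v_S) = Δt · (5.70·3.98)/(5.70−3.98) ≈ 13.1895·Δt.
So d_MNV = 6.91, d_HOPS = 28.95, d_KCC = 14.81 km.
Circle about each station: (x − 32.1)² + (y − 26.9)² = 6.91²; (x − 13.1)² + (y − 10.4)² = 28.95²; (x − 26.3)² + (y − 15.9)² = 14.81².
Subtracting pairs of circle equations eliminates x²+y² and gives linear equations (the radical axes):
-38.0 x − 33.0 y = -2264.60
-11.6 x − 22.0 y = -981.11
Solving the 2×2 system: x ≈ 38.5, y ≈ 24.3 km.
Check against MNV (with the unrounded x, y): √((x − 32.1)²+(y − 26.9)²) = 6.90 ≈ 6.91 km. ✓

x ≈ 38.5 km, y ≈ 24.3 km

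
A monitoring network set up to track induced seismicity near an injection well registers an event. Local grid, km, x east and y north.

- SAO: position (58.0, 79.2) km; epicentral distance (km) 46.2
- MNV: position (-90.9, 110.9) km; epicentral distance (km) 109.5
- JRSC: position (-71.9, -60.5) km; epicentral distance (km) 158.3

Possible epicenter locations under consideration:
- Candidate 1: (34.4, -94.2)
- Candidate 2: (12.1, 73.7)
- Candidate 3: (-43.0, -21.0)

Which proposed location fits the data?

Candidate 2

For each candidate, compare |candidate − station| to the reported distance:
Candidate 1: residuals SAO 128.8, MNV 130.8, JRSC 46.8 → max 130.8 km
Candidate 2: residuals SAO 0.0, MNV 0.0, JRSC 0.0 → max 0.0 km
Candidate 3: residuals SAO 96.1, MNV 30.8, JRSC 109.4 → max 109.4 km
Only Candidate 2 has all residuals ≈ 0.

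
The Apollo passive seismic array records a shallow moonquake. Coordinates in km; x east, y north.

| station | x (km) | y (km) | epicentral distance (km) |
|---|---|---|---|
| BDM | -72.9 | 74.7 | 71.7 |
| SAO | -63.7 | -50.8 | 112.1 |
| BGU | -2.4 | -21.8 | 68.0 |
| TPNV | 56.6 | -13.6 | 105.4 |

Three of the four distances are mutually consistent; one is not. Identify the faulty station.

Solve using three stations at a time. Using BDM, SAO, BGU (subtract circle equations pairwise → linear system) gives (x, y) ≈ (-7.2, 46.0).
Distances from that point to each station vs reported:
  BDM: calculated 71.7 vs reported 71.7 → residual 0.0 km
  SAO: calculated 112.1 vs reported 112.1 → residual 0.0 km
  BGU: calculated 68.0 vs reported 68.0 → residual 0.0 km
  TPNV: calculated 87.3 vs reported 105.4 → residual 18.1 km
BDM, SAO, BGU are mutually consistent (residuals ≈ 0); TPNV is off by 18.1 km.

TPNV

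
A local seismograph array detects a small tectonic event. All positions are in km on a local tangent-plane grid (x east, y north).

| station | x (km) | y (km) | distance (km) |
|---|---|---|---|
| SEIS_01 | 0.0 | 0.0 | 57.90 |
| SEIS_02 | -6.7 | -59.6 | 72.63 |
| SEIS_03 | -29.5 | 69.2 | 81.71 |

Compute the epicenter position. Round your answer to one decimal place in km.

x ≈ -57.4 km, y ≈ -7.6 km

Circle about each station: x² + y² = 57.90²; (x + 6.7)² + (y + 59.6)² = 72.63²; (x + 29.5)² + (y − 69.2)² = 81.71².
Subtracting the SEIS_01 equation from the SEIS_02 and SEIS_03 equations removes the quadratic terms:
-13.4 x − 119.2 y = 1674.34
-59.0 x + 138.4 y = 2334.78
Solving the 2×2 system: x ≈ -57.4, y ≈ -7.6 km.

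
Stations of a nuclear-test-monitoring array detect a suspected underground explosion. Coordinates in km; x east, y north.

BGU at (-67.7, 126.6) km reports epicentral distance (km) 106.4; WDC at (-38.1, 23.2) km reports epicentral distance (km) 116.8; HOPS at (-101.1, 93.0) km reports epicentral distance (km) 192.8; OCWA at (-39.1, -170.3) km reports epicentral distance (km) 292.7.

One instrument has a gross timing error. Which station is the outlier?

Solve using three stations at a time. Using BGU, WDC, OCWA (subtract circle equations pairwise → linear system) gives (x, y) ≈ (38.1, 112.2).
Distances from that point to each station vs reported:
  BGU: calculated 106.8 vs reported 106.4 → residual 0.4 km
  WDC: calculated 117.2 vs reported 116.8 → residual 0.4 km
  HOPS: calculated 140.5 vs reported 192.8 → residual 52.3 km
  OCWA: calculated 292.8 vs reported 292.7 → residual 0.1 km
BGU, WDC, OCWA are mutually consistent (residuals ≈ 0); HOPS is off by 52.3 km.

HOPS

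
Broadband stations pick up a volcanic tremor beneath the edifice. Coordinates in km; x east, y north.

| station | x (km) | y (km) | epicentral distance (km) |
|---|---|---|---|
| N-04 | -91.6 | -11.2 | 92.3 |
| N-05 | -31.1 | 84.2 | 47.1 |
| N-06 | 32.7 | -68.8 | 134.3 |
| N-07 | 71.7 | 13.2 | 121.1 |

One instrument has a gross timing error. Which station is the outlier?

Solve using three stations at a time. Using N-05, N-06, N-07 (subtract circle equations pairwise → linear system) gives (x, y) ≈ (-46.5, 39.7).
Distances from that point to each station vs reported:
  N-04: calculated 68.0 vs reported 92.3 → residual 24.3 km
  N-05: calculated 47.1 vs reported 47.1 → residual 0.0 km
  N-06: calculated 134.3 vs reported 134.3 → residual 0.0 km
  N-07: calculated 121.1 vs reported 121.1 → residual 0.0 km
N-05, N-06, N-07 are mutually consistent (residuals ≈ 0); N-04 is off by 24.3 km.

N-04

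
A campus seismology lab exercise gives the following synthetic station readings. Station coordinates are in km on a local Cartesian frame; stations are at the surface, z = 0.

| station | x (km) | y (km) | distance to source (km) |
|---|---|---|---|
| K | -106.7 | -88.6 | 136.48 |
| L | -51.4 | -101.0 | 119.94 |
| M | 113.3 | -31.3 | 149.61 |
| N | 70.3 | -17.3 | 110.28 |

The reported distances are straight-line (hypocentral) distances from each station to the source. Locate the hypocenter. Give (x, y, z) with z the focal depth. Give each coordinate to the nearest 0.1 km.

Each station gives a sphere (x−x_i)² + (y−y_i)² + z² = d_i² (stations at z=0).
Subtracting the K sphere from L and M: z² cancels, leaving linear equations in x and y:
110.6 x − 24.8 y = -2150.70
440.0 x + 114.6 y = -9174.63
Solving: x ≈ -20.096, y ≈ -2.900 km (keep extra digits for the depth step; rounded: -20.1, -2.9).
Then from the K sphere: z² = 136.48² − (x + 106.7)² − (y + 88.6)² with x = -20.096, y = -2.900, so z ≈ 61.498 ≈ 61.5 km.

x ≈ -20.1 km, y ≈ -2.9 km, depth ≈ 61.5 km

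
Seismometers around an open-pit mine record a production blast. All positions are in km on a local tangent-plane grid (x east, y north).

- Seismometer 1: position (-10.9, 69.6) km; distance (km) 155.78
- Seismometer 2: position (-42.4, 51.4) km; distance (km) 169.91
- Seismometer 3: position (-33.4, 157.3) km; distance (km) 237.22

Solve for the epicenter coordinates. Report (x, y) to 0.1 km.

102.7 km east, -37.0 km north

Circle about each station: (x + 10.9)² + (y − 69.6)² = 155.78²; (x + 42.4)² + (y − 51.4)² = 169.91²; (x + 33.4)² + (y − 157.3)² = 237.22².
Subtracting the Seismometer 1 equation from the Seismometer 2 and Seismometer 3 equations removes the quadratic terms:
-63.0 x − 36.4 y = -5125.25
-45.0 x + 175.4 y = -11110.04
Solving the 2×2 system: x ≈ 102.7, y ≈ -37.0 km.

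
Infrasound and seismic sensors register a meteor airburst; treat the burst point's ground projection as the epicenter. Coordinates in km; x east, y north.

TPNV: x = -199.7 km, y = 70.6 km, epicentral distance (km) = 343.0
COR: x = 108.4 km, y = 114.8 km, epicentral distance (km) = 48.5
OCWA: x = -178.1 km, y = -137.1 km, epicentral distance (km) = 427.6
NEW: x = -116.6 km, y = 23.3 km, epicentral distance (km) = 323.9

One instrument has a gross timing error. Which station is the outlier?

Solve using three stations at a time. Using TPNV, COR, OCWA (subtract circle equations pairwise → linear system) gives (x, y) ≈ (132.2, 157.1).
Distances from that point to each station vs reported:
  TPNV: calculated 343.0 vs reported 343.0 → residual 0.0 km
  COR: calculated 48.5 vs reported 48.5 → residual 0.0 km
  OCWA: calculated 427.6 vs reported 427.6 → residual 0.0 km
  NEW: calculated 282.5 vs reported 323.9 → residual 41.4 km
TPNV, COR, OCWA are mutually consistent (residuals ≈ 0); NEW is off by 41.4 km.

NEW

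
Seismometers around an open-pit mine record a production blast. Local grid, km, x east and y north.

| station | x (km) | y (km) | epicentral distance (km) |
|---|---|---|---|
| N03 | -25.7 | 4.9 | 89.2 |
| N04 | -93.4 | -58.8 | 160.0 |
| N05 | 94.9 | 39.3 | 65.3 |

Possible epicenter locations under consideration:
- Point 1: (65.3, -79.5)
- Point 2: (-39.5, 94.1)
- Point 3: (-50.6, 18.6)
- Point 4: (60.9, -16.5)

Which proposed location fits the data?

Point 4

For each candidate, compare |candidate − station| to the reported distance:
Point 1: residuals N03 34.9, N04 0.0, N05 57.1 → max 57.1 km
Point 2: residuals N03 1.1, N04 2.1, N05 79.8 → max 79.8 km
Point 3: residuals N03 60.8, N04 71.6, N05 81.7 → max 81.7 km
Point 4: residuals N03 0.0, N04 0.0, N05 0.0 → max 0.0 km
Only Point 4 has all residuals ≈ 0.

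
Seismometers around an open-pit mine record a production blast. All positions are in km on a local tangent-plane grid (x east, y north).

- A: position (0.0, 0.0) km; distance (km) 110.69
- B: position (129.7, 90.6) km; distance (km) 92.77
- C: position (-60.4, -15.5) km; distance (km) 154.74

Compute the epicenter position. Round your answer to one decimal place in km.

Circle about each station: x² + y² = 110.69²; (x − 129.7)² + (y − 90.6)² = 92.77²; (x + 60.4)² + (y + 15.5)² = 154.74².
Subtracting pairs of circle equations eliminates x²+y² and gives linear equations (the radical axes):
259.4 x + 181.2 y = 28676.45
-120.8 x − 31.0 y = -7803.78
Solving the 2×2 system: x ≈ 37.9, y ≈ 104.0 km.

(37.9, 104.0)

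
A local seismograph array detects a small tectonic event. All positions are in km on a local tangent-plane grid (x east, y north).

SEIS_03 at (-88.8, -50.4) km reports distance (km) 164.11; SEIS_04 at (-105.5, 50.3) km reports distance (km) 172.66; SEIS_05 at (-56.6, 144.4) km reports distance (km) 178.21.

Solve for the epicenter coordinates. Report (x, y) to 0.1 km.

(62.9, 12.2)

Circle about each station: (x + 88.8)² + (y + 50.4)² = 164.11²; (x + 105.5)² + (y − 50.3)² = 172.66²; (x + 56.6)² + (y − 144.4)² = 178.21².
Subtracting the SEIS_03 equation from the SEIS_04 and SEIS_05 equations removes the quadratic terms:
-33.4 x + 201.4 y = 355.36
64.4 x + 389.6 y = 8802.61
Solving the 2×2 system: x ≈ 62.9, y ≈ 12.2 km.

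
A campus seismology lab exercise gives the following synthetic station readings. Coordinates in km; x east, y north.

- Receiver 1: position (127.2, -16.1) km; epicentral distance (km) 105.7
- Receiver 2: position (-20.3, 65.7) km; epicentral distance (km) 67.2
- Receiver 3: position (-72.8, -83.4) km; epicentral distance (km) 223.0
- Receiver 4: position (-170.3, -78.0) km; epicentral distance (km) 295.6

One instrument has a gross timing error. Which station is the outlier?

Solve using three stations at a time. Using Receiver 1, Receiver 3, Receiver 4 (subtract circle equations pairwise → linear system) gives (x, y) ≈ (80.4, 78.7).
Distances from that point to each station vs reported:
  Receiver 1: calculated 105.8 vs reported 105.7 → residual 0.1 km
  Receiver 2: calculated 101.5 vs reported 67.2 → residual 34.3 km
  Receiver 3: calculated 223.0 vs reported 223.0 → residual 0.0 km
  Receiver 4: calculated 295.6 vs reported 295.6 → residual 0.0 km
Receiver 1, Receiver 3, Receiver 4 are mutually consistent (residuals ≈ 0); Receiver 2 is off by 34.3 km.

Receiver 2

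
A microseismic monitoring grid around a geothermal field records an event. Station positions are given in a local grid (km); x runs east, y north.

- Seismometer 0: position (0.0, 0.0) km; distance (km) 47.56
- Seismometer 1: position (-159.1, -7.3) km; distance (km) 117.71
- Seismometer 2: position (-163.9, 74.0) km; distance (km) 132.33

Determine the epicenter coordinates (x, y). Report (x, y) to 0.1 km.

Circle about each station: x² + y² = 47.56²; (x + 159.1)² + (y + 7.3)² = 117.71²; (x + 163.9)² + (y − 74.0)² = 132.33².
Subtracting the Seismometer 0 equation from the Seismometer 1 and Seismometer 2 equations removes the quadratic terms:
-318.2 x − 14.6 y = 13772.41
-327.8 x + 148.0 y = 17089.93
Solving the 2×2 system: x ≈ -44.1, y ≈ 17.8 km.
Check against Seismometer 0 (with the unrounded x, y): √(x²+y²) = 47.56 ≈ 47.56 km. ✓

-44.1 km east, 17.8 km north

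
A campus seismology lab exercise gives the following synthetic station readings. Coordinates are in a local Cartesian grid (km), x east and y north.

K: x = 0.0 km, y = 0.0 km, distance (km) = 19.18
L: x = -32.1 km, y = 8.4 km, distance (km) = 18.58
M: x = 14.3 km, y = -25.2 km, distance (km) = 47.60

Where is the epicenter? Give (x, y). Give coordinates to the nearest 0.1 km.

-14.1 km east, 13.0 km north

Circle about each station: x² + y² = 19.18²; (x + 32.1)² + (y − 8.4)² = 18.58²; (x − 14.3)² + (y + 25.2)² = 47.60².
Subtracting the K equation from the L and M equations removes the quadratic terms:
-64.2 x + 16.8 y = 1123.63
28.6 x − 50.4 y = -1058.36
Solving the 2×2 system: x ≈ -14.1, y ≈ 13.0 km.
Check against K (with the unrounded x, y): √(x²+y²) = 19.18 ≈ 19.18 km. ✓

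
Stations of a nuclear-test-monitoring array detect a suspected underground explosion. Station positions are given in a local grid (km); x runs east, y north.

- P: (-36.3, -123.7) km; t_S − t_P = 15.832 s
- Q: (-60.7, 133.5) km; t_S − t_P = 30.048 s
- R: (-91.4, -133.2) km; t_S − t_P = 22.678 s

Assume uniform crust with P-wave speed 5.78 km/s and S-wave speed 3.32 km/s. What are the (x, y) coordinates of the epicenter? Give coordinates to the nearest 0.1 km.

(70.1, -61.0)

Distance from S−P lag: d = Δt · v_P v_S / (v_P − v_S) = Δt · (5.78·3.32)/(5.78−3.32) ≈ 7.8007·Δt.
So d_P = 123.50, d_Q = 234.39, d_R = 176.90 km.
Circle about each station: (x + 36.3)² + (y + 123.7)² = 123.50²; (x + 60.7)² + (y − 133.5)² = 234.39²; (x + 91.4)² + (y + 133.2)² = 176.90².
Subtracting pairs of circle equations eliminates x²+y² and gives linear equations (the radical axes):
-48.8 x + 514.4 y = -34799.06
-110.2 x − 19.0 y = -6564.54
Solving the 2×2 system: x ≈ 70.1, y ≈ -61.0 km.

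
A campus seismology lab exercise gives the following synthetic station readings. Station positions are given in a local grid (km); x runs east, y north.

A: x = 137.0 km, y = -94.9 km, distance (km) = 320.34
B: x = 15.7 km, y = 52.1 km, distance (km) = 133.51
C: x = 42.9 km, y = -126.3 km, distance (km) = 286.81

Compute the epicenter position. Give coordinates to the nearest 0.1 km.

Circle about each station: (x − 137.0)² + (y + 94.9)² = 320.34²; (x − 15.7)² + (y − 52.1)² = 133.51²; (x − 42.9)² + (y + 126.3)² = 286.81².
Subtracting pairs of circle equations eliminates x²+y² and gives linear equations (the radical axes):
-242.6 x + 294.0 y = 59978.69
-188.2 x − 62.8 y = 10374.83
Solving the 2×2 system: x ≈ -96.6, y ≈ 124.3 km.

-96.6 km east, 124.3 km north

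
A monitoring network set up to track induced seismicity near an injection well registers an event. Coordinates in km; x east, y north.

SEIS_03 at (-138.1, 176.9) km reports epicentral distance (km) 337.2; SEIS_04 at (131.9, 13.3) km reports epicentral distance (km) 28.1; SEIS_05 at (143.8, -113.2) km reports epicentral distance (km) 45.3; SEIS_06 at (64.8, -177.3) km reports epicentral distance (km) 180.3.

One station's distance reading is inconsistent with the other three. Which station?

Solve using three stations at a time. Using SEIS_03, SEIS_04, SEIS_06 (subtract circle equations pairwise → linear system) gives (x, y) ≈ (140.2, -13.5).
Distances from that point to each station vs reported:
  SEIS_03: calculated 337.2 vs reported 337.2 → residual 0.0 km
  SEIS_04: calculated 28.1 vs reported 28.1 → residual 0.0 km
  SEIS_05: calculated 99.7 vs reported 45.3 → residual 54.4 km
  SEIS_06: calculated 180.3 vs reported 180.3 → residual 0.0 km
SEIS_03, SEIS_04, SEIS_06 are mutually consistent (residuals ≈ 0); SEIS_05 is off by 54.4 km.

SEIS_05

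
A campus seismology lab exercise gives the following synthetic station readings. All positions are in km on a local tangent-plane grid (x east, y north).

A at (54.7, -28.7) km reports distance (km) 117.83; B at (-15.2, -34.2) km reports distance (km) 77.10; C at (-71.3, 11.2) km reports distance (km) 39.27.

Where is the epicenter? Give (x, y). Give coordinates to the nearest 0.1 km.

-42.5 km east, 37.9 km north

Circle about each station: (x − 54.7)² + (y + 28.7)² = 117.83²; (x + 15.2)² + (y + 34.2)² = 77.10²; (x + 71.3)² + (y − 11.2)² = 39.27².
Subtracting the A equation from the B and C equations removes the quadratic terms:
-139.8 x − 11.0 y = 5524.40
-252.0 x + 79.8 y = 13735.13
Solving the 2×2 system: x ≈ -42.5, y ≈ 37.9 km.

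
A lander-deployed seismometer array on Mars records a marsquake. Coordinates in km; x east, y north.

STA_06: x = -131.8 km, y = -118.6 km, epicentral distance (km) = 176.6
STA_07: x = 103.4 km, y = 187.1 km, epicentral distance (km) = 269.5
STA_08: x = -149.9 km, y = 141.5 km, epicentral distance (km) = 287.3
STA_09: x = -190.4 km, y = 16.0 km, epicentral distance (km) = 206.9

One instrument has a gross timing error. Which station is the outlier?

Solve using three stations at a time. Using STA_06, STA_07, STA_08 (subtract circle equations pairwise → linear system) gives (x, y) ≈ (39.3, -74.7).
Distances from that point to each station vs reported:
  STA_06: calculated 176.7 vs reported 176.6 → residual 0.1 km
  STA_07: calculated 269.6 vs reported 269.5 → residual 0.1 km
  STA_08: calculated 287.3 vs reported 287.3 → residual 0.0 km
  STA_09: calculated 247.0 vs reported 206.9 → residual 40.1 km
STA_06, STA_07, STA_08 are mutually consistent (residuals ≈ 0); STA_09 is off by 40.1 km.

STA_09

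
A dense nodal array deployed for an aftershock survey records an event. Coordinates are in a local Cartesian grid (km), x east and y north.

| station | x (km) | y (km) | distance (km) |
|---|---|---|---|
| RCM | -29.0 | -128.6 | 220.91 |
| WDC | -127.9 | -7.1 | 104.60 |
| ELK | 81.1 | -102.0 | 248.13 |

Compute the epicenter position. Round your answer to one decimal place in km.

x ≈ -80.6 km, y ≈ 86.2 km

Circle about each station: (x + 29.0)² + (y + 128.6)² = 220.91²; (x + 127.9)² + (y + 7.1)² = 104.60²; (x − 81.1)² + (y + 102.0)² = 248.13².
Subtracting pairs of circle equations eliminates x²+y² and gives linear equations (the radical axes):
-197.8 x + 243.0 y = 36889.93
220.2 x + 53.2 y = -13165.02
Solving the 2×2 system: x ≈ -80.6, y ≈ 86.2 km.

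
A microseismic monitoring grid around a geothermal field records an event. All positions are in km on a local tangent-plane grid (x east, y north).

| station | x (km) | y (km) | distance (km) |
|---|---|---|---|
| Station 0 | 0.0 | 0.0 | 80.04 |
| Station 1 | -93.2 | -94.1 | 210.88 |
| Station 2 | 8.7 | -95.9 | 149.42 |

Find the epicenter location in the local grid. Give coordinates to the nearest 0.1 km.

Circle about each station: x² + y² = 80.04²; (x + 93.2)² + (y + 94.1)² = 210.88²; (x − 8.7)² + (y + 95.9)² = 149.42².
Subtracting the Station 0 equation from the Station 1 and Station 2 equations removes the quadratic terms:
-186.4 x − 188.2 y = -20522.92
17.4 x − 191.8 y = -6647.43
Solving the 2×2 system: x ≈ 68.8, y ≈ 40.9 km.

(68.8, 40.9)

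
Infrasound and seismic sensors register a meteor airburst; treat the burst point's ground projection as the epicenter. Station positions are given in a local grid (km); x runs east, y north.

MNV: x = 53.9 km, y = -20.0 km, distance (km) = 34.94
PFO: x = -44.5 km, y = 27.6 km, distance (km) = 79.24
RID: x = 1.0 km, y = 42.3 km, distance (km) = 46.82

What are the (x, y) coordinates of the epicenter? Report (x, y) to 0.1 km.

32.1 km east, 7.3 km north

Circle about each station: (x − 53.9)² + (y + 20.0)² = 34.94²; (x + 44.5)² + (y − 27.6)² = 79.24²; (x − 1.0)² + (y − 42.3)² = 46.82².
Subtracting the MNV equation from the PFO and RID equations removes the quadratic terms:
-196.8 x + 95.2 y = -5621.37
-105.8 x + 124.6 y = -2486.23
Solving the 2×2 system: x ≈ 32.1, y ≈ 7.3 km.
Check against MNV (with the unrounded x, y): √((x − 53.9)²+(y + 20.0)²) = 34.94 ≈ 34.94 km. ✓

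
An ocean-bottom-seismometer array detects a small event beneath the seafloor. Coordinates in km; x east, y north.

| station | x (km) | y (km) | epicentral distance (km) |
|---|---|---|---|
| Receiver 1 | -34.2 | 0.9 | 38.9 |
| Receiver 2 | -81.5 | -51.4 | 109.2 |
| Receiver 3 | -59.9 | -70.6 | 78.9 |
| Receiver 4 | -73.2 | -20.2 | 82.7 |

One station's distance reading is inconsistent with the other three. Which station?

Solve using three stations at a time. Using Receiver 1, Receiver 2, Receiver 4 (subtract circle equations pairwise → linear system) gives (x, y) ≈ (-4.9, 26.4).
Distances from that point to each station vs reported:
  Receiver 1: calculated 38.8 vs reported 38.9 → residual 0.1 km
  Receiver 2: calculated 109.2 vs reported 109.2 → residual 0.0 km
  Receiver 3: calculated 111.5 vs reported 78.9 → residual 32.6 km
  Receiver 4: calculated 82.7 vs reported 82.7 → residual 0.0 km
Receiver 1, Receiver 2, Receiver 4 are mutually consistent (residuals ≈ 0); Receiver 3 is off by 32.6 km.

Receiver 3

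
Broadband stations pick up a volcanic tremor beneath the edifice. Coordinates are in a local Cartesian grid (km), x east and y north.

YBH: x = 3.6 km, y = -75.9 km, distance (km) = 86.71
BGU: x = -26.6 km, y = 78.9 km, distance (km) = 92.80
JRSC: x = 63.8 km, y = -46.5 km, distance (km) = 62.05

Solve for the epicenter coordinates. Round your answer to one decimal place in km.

(31.2, 6.3)

Circle about each station: (x − 3.6)² + (y + 75.9)² = 86.71²; (x + 26.6)² + (y − 78.9)² = 92.80²; (x − 63.8)² + (y + 46.5)² = 62.05².
Subtracting the YBH equation from the BGU and JRSC equations removes the quadratic terms:
-60.4 x + 309.6 y = 65.78
120.4 x + 58.8 y = 4127.34
Solving the 2×2 system: x ≈ 31.2, y ≈ 6.3 km.
Check against YBH (with the unrounded x, y): √((x − 3.6)²+(y + 75.9)²) = 86.71 ≈ 86.71 km. ✓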